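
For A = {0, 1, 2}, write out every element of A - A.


A - A = {a - a' : a, a' ∈ A}.
Compute a - a' for each ordered pair (a, a'):
a = 0: 0-0=0, 0-1=-1, 0-2=-2
a = 1: 1-0=1, 1-1=0, 1-2=-1
a = 2: 2-0=2, 2-1=1, 2-2=0
Collecting distinct values (and noting 0 appears from a-a):
A - A = {-2, -1, 0, 1, 2}
|A - A| = 5

A - A = {-2, -1, 0, 1, 2}


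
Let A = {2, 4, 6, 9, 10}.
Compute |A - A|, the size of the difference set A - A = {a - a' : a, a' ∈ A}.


A - A = {a - a' : a, a' ∈ A}; |A| = 5.
Bounds: 2|A|-1 ≤ |A - A| ≤ |A|² - |A| + 1, i.e. 9 ≤ |A - A| ≤ 21.
Note: 0 ∈ A - A always (from a - a). The set is symmetric: if d ∈ A - A then -d ∈ A - A.
Enumerate nonzero differences d = a - a' with a > a' (then include -d):
Positive differences: {1, 2, 3, 4, 5, 6, 7, 8}
Full difference set: {0} ∪ (positive diffs) ∪ (negative diffs).
|A - A| = 1 + 2·8 = 17 (matches direct enumeration: 17).

|A - A| = 17


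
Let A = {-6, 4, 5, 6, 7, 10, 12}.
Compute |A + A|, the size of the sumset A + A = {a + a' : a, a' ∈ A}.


A + A = {a + a' : a, a' ∈ A}; |A| = 7.
General bounds: 2|A| - 1 ≤ |A + A| ≤ |A|(|A|+1)/2, i.e. 13 ≤ |A + A| ≤ 28.
Lower bound 2|A|-1 is attained iff A is an arithmetic progression.
Enumerate sums a + a' for a ≤ a' (symmetric, so this suffices):
a = -6: -6+-6=-12, -6+4=-2, -6+5=-1, -6+6=0, -6+7=1, -6+10=4, -6+12=6
a = 4: 4+4=8, 4+5=9, 4+6=10, 4+7=11, 4+10=14, 4+12=16
a = 5: 5+5=10, 5+6=11, 5+7=12, 5+10=15, 5+12=17
a = 6: 6+6=12, 6+7=13, 6+10=16, 6+12=18
a = 7: 7+7=14, 7+10=17, 7+12=19
a = 10: 10+10=20, 10+12=22
a = 12: 12+12=24
Distinct sums: {-12, -2, -1, 0, 1, 4, 6, 8, 9, 10, 11, 12, 13, 14, 15, 16, 17, 18, 19, 20, 22, 24}
|A + A| = 22

|A + A| = 22


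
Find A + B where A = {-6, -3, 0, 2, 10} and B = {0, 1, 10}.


A + B = {a + b : a ∈ A, b ∈ B}.
Enumerate all |A|·|B| = 5·3 = 15 pairs (a, b) and collect distinct sums.
a = -6: -6+0=-6, -6+1=-5, -6+10=4
a = -3: -3+0=-3, -3+1=-2, -3+10=7
a = 0: 0+0=0, 0+1=1, 0+10=10
a = 2: 2+0=2, 2+1=3, 2+10=12
a = 10: 10+0=10, 10+1=11, 10+10=20
Collecting distinct sums: A + B = {-6, -5, -3, -2, 0, 1, 2, 3, 4, 7, 10, 11, 12, 20}
|A + B| = 14

A + B = {-6, -5, -3, -2, 0, 1, 2, 3, 4, 7, 10, 11, 12, 20}


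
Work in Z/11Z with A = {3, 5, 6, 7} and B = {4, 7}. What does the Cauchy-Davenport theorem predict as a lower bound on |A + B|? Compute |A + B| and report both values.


Cauchy-Davenport: |A + B| ≥ min(p, |A| + |B| - 1) for A, B nonempty in Z/pZ.
|A| = 4, |B| = 2, p = 11.
CD lower bound = min(11, 4 + 2 - 1) = min(11, 5) = 5.
Compute A + B mod 11 directly:
a = 3: 3+4=7, 3+7=10
a = 5: 5+4=9, 5+7=1
a = 6: 6+4=10, 6+7=2
a = 7: 7+4=0, 7+7=3
A + B = {0, 1, 2, 3, 7, 9, 10}, so |A + B| = 7.
Verify: 7 ≥ 5? Yes ✓.

CD lower bound = 5, actual |A + B| = 7.


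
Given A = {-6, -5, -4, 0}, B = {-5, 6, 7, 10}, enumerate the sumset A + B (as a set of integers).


A + B = {a + b : a ∈ A, b ∈ B}.
Enumerate all |A|·|B| = 4·4 = 16 pairs (a, b) and collect distinct sums.
a = -6: -6+-5=-11, -6+6=0, -6+7=1, -6+10=4
a = -5: -5+-5=-10, -5+6=1, -5+7=2, -5+10=5
a = -4: -4+-5=-9, -4+6=2, -4+7=3, -4+10=6
a = 0: 0+-5=-5, 0+6=6, 0+7=7, 0+10=10
Collecting distinct sums: A + B = {-11, -10, -9, -5, 0, 1, 2, 3, 4, 5, 6, 7, 10}
|A + B| = 13

A + B = {-11, -10, -9, -5, 0, 1, 2, 3, 4, 5, 6, 7, 10}


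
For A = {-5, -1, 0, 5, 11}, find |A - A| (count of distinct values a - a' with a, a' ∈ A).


A - A = {a - a' : a, a' ∈ A}; |A| = 5.
Bounds: 2|A|-1 ≤ |A - A| ≤ |A|² - |A| + 1, i.e. 9 ≤ |A - A| ≤ 21.
Note: 0 ∈ A - A always (from a - a). The set is symmetric: if d ∈ A - A then -d ∈ A - A.
Enumerate nonzero differences d = a - a' with a > a' (then include -d):
Positive differences: {1, 4, 5, 6, 10, 11, 12, 16}
Full difference set: {0} ∪ (positive diffs) ∪ (negative diffs).
|A - A| = 1 + 2·8 = 17 (matches direct enumeration: 17).

|A - A| = 17


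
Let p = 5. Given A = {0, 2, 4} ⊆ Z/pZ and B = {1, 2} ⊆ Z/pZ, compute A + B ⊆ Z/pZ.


Work in Z/5Z: reduce every sum a + b modulo 5.
Enumerate all 6 pairs:
a = 0: 0+1=1, 0+2=2
a = 2: 2+1=3, 2+2=4
a = 4: 4+1=0, 4+2=1
Distinct residues collected: {0, 1, 2, 3, 4}
|A + B| = 5 (out of 5 total residues).

A + B = {0, 1, 2, 3, 4}


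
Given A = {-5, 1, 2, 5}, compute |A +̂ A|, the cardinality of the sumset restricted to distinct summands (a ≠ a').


Restricted sumset: A +̂ A = {a + a' : a ∈ A, a' ∈ A, a ≠ a'}.
Equivalently, take A + A and drop any sum 2a that is achievable ONLY as a + a for a ∈ A (i.e. sums representable only with equal summands).
Enumerate pairs (a, a') with a < a' (symmetric, so each unordered pair gives one sum; this covers all a ≠ a'):
  -5 + 1 = -4
  -5 + 2 = -3
  -5 + 5 = 0
  1 + 2 = 3
  1 + 5 = 6
  2 + 5 = 7
Collected distinct sums: {-4, -3, 0, 3, 6, 7}
|A +̂ A| = 6
(Reference bound: |A +̂ A| ≥ 2|A| - 3 for |A| ≥ 2, with |A| = 4 giving ≥ 5.)

|A +̂ A| = 6


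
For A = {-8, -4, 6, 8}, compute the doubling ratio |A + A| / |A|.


|A| = 4.
Compute A + A by enumerating all 16 pairs.
A + A = {-16, -12, -8, -2, 0, 2, 4, 12, 14, 16}, so |A + A| = 10.
K = |A + A| / |A| = 10/4 = 5/2 ≈ 2.5000.
Reference: AP of size 4 gives K = 7/4 ≈ 1.7500; a fully generic set of size 4 gives K ≈ 2.5000.

|A| = 4, |A + A| = 10, K = 10/4 = 5/2.


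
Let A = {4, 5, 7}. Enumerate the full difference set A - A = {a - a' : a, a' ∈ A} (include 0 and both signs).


A - A = {a - a' : a, a' ∈ A}.
Compute a - a' for each ordered pair (a, a'):
a = 4: 4-4=0, 4-5=-1, 4-7=-3
a = 5: 5-4=1, 5-5=0, 5-7=-2
a = 7: 7-4=3, 7-5=2, 7-7=0
Collecting distinct values (and noting 0 appears from a-a):
A - A = {-3, -2, -1, 0, 1, 2, 3}
|A - A| = 7

A - A = {-3, -2, -1, 0, 1, 2, 3}


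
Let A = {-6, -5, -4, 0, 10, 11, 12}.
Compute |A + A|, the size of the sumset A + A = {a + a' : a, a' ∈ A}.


A + A = {a + a' : a, a' ∈ A}; |A| = 7.
General bounds: 2|A| - 1 ≤ |A + A| ≤ |A|(|A|+1)/2, i.e. 13 ≤ |A + A| ≤ 28.
Lower bound 2|A|-1 is attained iff A is an arithmetic progression.
Enumerate sums a + a' for a ≤ a' (symmetric, so this suffices):
a = -6: -6+-6=-12, -6+-5=-11, -6+-4=-10, -6+0=-6, -6+10=4, -6+11=5, -6+12=6
a = -5: -5+-5=-10, -5+-4=-9, -5+0=-5, -5+10=5, -5+11=6, -5+12=7
a = -4: -4+-4=-8, -4+0=-4, -4+10=6, -4+11=7, -4+12=8
a = 0: 0+0=0, 0+10=10, 0+11=11, 0+12=12
a = 10: 10+10=20, 10+11=21, 10+12=22
a = 11: 11+11=22, 11+12=23
a = 12: 12+12=24
Distinct sums: {-12, -11, -10, -9, -8, -6, -5, -4, 0, 4, 5, 6, 7, 8, 10, 11, 12, 20, 21, 22, 23, 24}
|A + A| = 22

|A + A| = 22


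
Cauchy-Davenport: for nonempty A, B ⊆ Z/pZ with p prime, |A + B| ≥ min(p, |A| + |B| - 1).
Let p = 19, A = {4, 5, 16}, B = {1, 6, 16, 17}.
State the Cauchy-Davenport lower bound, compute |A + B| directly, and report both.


Cauchy-Davenport: |A + B| ≥ min(p, |A| + |B| - 1) for A, B nonempty in Z/pZ.
|A| = 3, |B| = 4, p = 19.
CD lower bound = min(19, 3 + 4 - 1) = min(19, 6) = 6.
Compute A + B mod 19 directly:
a = 4: 4+1=5, 4+6=10, 4+16=1, 4+17=2
a = 5: 5+1=6, 5+6=11, 5+16=2, 5+17=3
a = 16: 16+1=17, 16+6=3, 16+16=13, 16+17=14
A + B = {1, 2, 3, 5, 6, 10, 11, 13, 14, 17}, so |A + B| = 10.
Verify: 10 ≥ 6? Yes ✓.

CD lower bound = 6, actual |A + B| = 10.


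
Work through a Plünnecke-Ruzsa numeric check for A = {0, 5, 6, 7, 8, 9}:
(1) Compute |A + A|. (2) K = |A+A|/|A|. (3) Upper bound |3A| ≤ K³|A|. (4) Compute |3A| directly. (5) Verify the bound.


|A| = 6.
Step 1: Compute A + A by enumerating all 36 pairs.
A + A = {0, 5, 6, 7, 8, 9, 10, 11, 12, 13, 14, 15, 16, 17, 18}, so |A + A| = 15.
Step 2: Doubling constant K = |A + A|/|A| = 15/6 = 15/6 ≈ 2.5000.
Step 3: Plünnecke-Ruzsa gives |3A| ≤ K³·|A| = (2.5000)³ · 6 ≈ 93.7500.
Step 4: Compute 3A = A + A + A directly by enumerating all triples (a,b,c) ∈ A³; |3A| = 24.
Step 5: Check 24 ≤ 93.7500? Yes ✓.

K = 15/6, Plünnecke-Ruzsa bound K³|A| ≈ 93.7500, |3A| = 24, inequality holds.


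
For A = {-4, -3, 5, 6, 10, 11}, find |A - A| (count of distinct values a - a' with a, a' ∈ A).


A - A = {a - a' : a, a' ∈ A}; |A| = 6.
Bounds: 2|A|-1 ≤ |A - A| ≤ |A|² - |A| + 1, i.e. 11 ≤ |A - A| ≤ 31.
Note: 0 ∈ A - A always (from a - a). The set is symmetric: if d ∈ A - A then -d ∈ A - A.
Enumerate nonzero differences d = a - a' with a > a' (then include -d):
Positive differences: {1, 4, 5, 6, 8, 9, 10, 13, 14, 15}
Full difference set: {0} ∪ (positive diffs) ∪ (negative diffs).
|A - A| = 1 + 2·10 = 21 (matches direct enumeration: 21).

|A - A| = 21


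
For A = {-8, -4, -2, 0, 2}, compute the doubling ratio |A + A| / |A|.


|A| = 5.
Compute A + A by enumerating all 25 pairs.
A + A = {-16, -12, -10, -8, -6, -4, -2, 0, 2, 4}, so |A + A| = 10.
K = |A + A| / |A| = 10/5 = 2/1 ≈ 2.0000.
Reference: AP of size 5 gives K = 9/5 ≈ 1.8000; a fully generic set of size 5 gives K ≈ 3.0000.

|A| = 5, |A + A| = 10, K = 10/5 = 2/1.


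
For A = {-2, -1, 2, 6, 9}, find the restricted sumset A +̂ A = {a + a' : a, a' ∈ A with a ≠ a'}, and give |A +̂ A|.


Restricted sumset: A +̂ A = {a + a' : a ∈ A, a' ∈ A, a ≠ a'}.
Equivalently, take A + A and drop any sum 2a that is achievable ONLY as a + a for a ∈ A (i.e. sums representable only with equal summands).
Enumerate pairs (a, a') with a < a' (symmetric, so each unordered pair gives one sum; this covers all a ≠ a'):
  -2 + -1 = -3
  -2 + 2 = 0
  -2 + 6 = 4
  -2 + 9 = 7
  -1 + 2 = 1
  -1 + 6 = 5
  -1 + 9 = 8
  2 + 6 = 8
  2 + 9 = 11
  6 + 9 = 15
Collected distinct sums: {-3, 0, 1, 4, 5, 7, 8, 11, 15}
|A +̂ A| = 9
(Reference bound: |A +̂ A| ≥ 2|A| - 3 for |A| ≥ 2, with |A| = 5 giving ≥ 7.)

|A +̂ A| = 9


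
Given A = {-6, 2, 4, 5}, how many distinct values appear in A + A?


A + A = {a + a' : a, a' ∈ A}; |A| = 4.
General bounds: 2|A| - 1 ≤ |A + A| ≤ |A|(|A|+1)/2, i.e. 7 ≤ |A + A| ≤ 10.
Lower bound 2|A|-1 is attained iff A is an arithmetic progression.
Enumerate sums a + a' for a ≤ a' (symmetric, so this suffices):
a = -6: -6+-6=-12, -6+2=-4, -6+4=-2, -6+5=-1
a = 2: 2+2=4, 2+4=6, 2+5=7
a = 4: 4+4=8, 4+5=9
a = 5: 5+5=10
Distinct sums: {-12, -4, -2, -1, 4, 6, 7, 8, 9, 10}
|A + A| = 10

|A + A| = 10


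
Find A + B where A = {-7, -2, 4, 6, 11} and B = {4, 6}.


A + B = {a + b : a ∈ A, b ∈ B}.
Enumerate all |A|·|B| = 5·2 = 10 pairs (a, b) and collect distinct sums.
a = -7: -7+4=-3, -7+6=-1
a = -2: -2+4=2, -2+6=4
a = 4: 4+4=8, 4+6=10
a = 6: 6+4=10, 6+6=12
a = 11: 11+4=15, 11+6=17
Collecting distinct sums: A + B = {-3, -1, 2, 4, 8, 10, 12, 15, 17}
|A + B| = 9

A + B = {-3, -1, 2, 4, 8, 10, 12, 15, 17}


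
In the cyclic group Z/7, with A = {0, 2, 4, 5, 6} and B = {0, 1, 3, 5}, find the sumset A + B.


Work in Z/7Z: reduce every sum a + b modulo 7.
Enumerate all 20 pairs:
a = 0: 0+0=0, 0+1=1, 0+3=3, 0+5=5
a = 2: 2+0=2, 2+1=3, 2+3=5, 2+5=0
a = 4: 4+0=4, 4+1=5, 4+3=0, 4+5=2
a = 5: 5+0=5, 5+1=6, 5+3=1, 5+5=3
a = 6: 6+0=6, 6+1=0, 6+3=2, 6+5=4
Distinct residues collected: {0, 1, 2, 3, 4, 5, 6}
|A + B| = 7 (out of 7 total residues).

A + B = {0, 1, 2, 3, 4, 5, 6}


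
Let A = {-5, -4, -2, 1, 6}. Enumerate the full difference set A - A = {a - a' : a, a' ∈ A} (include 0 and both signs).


A - A = {a - a' : a, a' ∈ A}.
Compute a - a' for each ordered pair (a, a'):
a = -5: -5--5=0, -5--4=-1, -5--2=-3, -5-1=-6, -5-6=-11
a = -4: -4--5=1, -4--4=0, -4--2=-2, -4-1=-5, -4-6=-10
a = -2: -2--5=3, -2--4=2, -2--2=0, -2-1=-3, -2-6=-8
a = 1: 1--5=6, 1--4=5, 1--2=3, 1-1=0, 1-6=-5
a = 6: 6--5=11, 6--4=10, 6--2=8, 6-1=5, 6-6=0
Collecting distinct values (and noting 0 appears from a-a):
A - A = {-11, -10, -8, -6, -5, -3, -2, -1, 0, 1, 2, 3, 5, 6, 8, 10, 11}
|A - A| = 17

A - A = {-11, -10, -8, -6, -5, -3, -2, -1, 0, 1, 2, 3, 5, 6, 8, 10, 11}


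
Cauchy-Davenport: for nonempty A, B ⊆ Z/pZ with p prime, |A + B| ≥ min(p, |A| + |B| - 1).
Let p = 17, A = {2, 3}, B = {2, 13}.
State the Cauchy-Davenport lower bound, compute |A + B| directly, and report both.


Cauchy-Davenport: |A + B| ≥ min(p, |A| + |B| - 1) for A, B nonempty in Z/pZ.
|A| = 2, |B| = 2, p = 17.
CD lower bound = min(17, 2 + 2 - 1) = min(17, 3) = 3.
Compute A + B mod 17 directly:
a = 2: 2+2=4, 2+13=15
a = 3: 3+2=5, 3+13=16
A + B = {4, 5, 15, 16}, so |A + B| = 4.
Verify: 4 ≥ 3? Yes ✓.

CD lower bound = 3, actual |A + B| = 4.


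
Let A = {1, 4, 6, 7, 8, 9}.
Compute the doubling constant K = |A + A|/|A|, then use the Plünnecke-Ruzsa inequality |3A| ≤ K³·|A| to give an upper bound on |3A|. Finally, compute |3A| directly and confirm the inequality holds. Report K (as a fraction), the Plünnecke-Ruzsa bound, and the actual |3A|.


|A| = 6.
Step 1: Compute A + A by enumerating all 36 pairs.
A + A = {2, 5, 7, 8, 9, 10, 11, 12, 13, 14, 15, 16, 17, 18}, so |A + A| = 14.
Step 2: Doubling constant K = |A + A|/|A| = 14/6 = 14/6 ≈ 2.3333.
Step 3: Plünnecke-Ruzsa gives |3A| ≤ K³·|A| = (2.3333)³ · 6 ≈ 76.2222.
Step 4: Compute 3A = A + A + A directly by enumerating all triples (a,b,c) ∈ A³; |3A| = 22.
Step 5: Check 22 ≤ 76.2222? Yes ✓.

K = 14/6, Plünnecke-Ruzsa bound K³|A| ≈ 76.2222, |3A| = 22, inequality holds.


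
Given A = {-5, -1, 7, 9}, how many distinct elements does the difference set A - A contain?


A - A = {a - a' : a, a' ∈ A}; |A| = 4.
Bounds: 2|A|-1 ≤ |A - A| ≤ |A|² - |A| + 1, i.e. 7 ≤ |A - A| ≤ 13.
Note: 0 ∈ A - A always (from a - a). The set is symmetric: if d ∈ A - A then -d ∈ A - A.
Enumerate nonzero differences d = a - a' with a > a' (then include -d):
Positive differences: {2, 4, 8, 10, 12, 14}
Full difference set: {0} ∪ (positive diffs) ∪ (negative diffs).
|A - A| = 1 + 2·6 = 13 (matches direct enumeration: 13).

|A - A| = 13


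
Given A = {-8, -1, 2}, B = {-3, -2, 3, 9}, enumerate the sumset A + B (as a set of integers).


A + B = {a + b : a ∈ A, b ∈ B}.
Enumerate all |A|·|B| = 3·4 = 12 pairs (a, b) and collect distinct sums.
a = -8: -8+-3=-11, -8+-2=-10, -8+3=-5, -8+9=1
a = -1: -1+-3=-4, -1+-2=-3, -1+3=2, -1+9=8
a = 2: 2+-3=-1, 2+-2=0, 2+3=5, 2+9=11
Collecting distinct sums: A + B = {-11, -10, -5, -4, -3, -1, 0, 1, 2, 5, 8, 11}
|A + B| = 12

A + B = {-11, -10, -5, -4, -3, -1, 0, 1, 2, 5, 8, 11}


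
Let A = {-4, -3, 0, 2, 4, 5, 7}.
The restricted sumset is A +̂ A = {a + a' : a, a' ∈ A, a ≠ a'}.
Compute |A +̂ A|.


Restricted sumset: A +̂ A = {a + a' : a ∈ A, a' ∈ A, a ≠ a'}.
Equivalently, take A + A and drop any sum 2a that is achievable ONLY as a + a for a ∈ A (i.e. sums representable only with equal summands).
Enumerate pairs (a, a') with a < a' (symmetric, so each unordered pair gives one sum; this covers all a ≠ a'):
  -4 + -3 = -7
  -4 + 0 = -4
  -4 + 2 = -2
  -4 + 4 = 0
  -4 + 5 = 1
  -4 + 7 = 3
  -3 + 0 = -3
  -3 + 2 = -1
  -3 + 4 = 1
  -3 + 5 = 2
  -3 + 7 = 4
  0 + 2 = 2
  0 + 4 = 4
  0 + 5 = 5
  0 + 7 = 7
  2 + 4 = 6
  2 + 5 = 7
  2 + 7 = 9
  4 + 5 = 9
  4 + 7 = 11
  5 + 7 = 12
Collected distinct sums: {-7, -4, -3, -2, -1, 0, 1, 2, 3, 4, 5, 6, 7, 9, 11, 12}
|A +̂ A| = 16
(Reference bound: |A +̂ A| ≥ 2|A| - 3 for |A| ≥ 2, with |A| = 7 giving ≥ 11.)

|A +̂ A| = 16


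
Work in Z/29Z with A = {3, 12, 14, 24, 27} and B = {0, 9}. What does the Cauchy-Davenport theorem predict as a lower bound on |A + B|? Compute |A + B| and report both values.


Cauchy-Davenport: |A + B| ≥ min(p, |A| + |B| - 1) for A, B nonempty in Z/pZ.
|A| = 5, |B| = 2, p = 29.
CD lower bound = min(29, 5 + 2 - 1) = min(29, 6) = 6.
Compute A + B mod 29 directly:
a = 3: 3+0=3, 3+9=12
a = 12: 12+0=12, 12+9=21
a = 14: 14+0=14, 14+9=23
a = 24: 24+0=24, 24+9=4
a = 27: 27+0=27, 27+9=7
A + B = {3, 4, 7, 12, 14, 21, 23, 24, 27}, so |A + B| = 9.
Verify: 9 ≥ 6? Yes ✓.

CD lower bound = 6, actual |A + B| = 9.


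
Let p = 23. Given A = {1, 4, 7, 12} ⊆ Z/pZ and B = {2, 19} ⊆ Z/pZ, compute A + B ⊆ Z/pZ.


Work in Z/23Z: reduce every sum a + b modulo 23.
Enumerate all 8 pairs:
a = 1: 1+2=3, 1+19=20
a = 4: 4+2=6, 4+19=0
a = 7: 7+2=9, 7+19=3
a = 12: 12+2=14, 12+19=8
Distinct residues collected: {0, 3, 6, 8, 9, 14, 20}
|A + B| = 7 (out of 23 total residues).

A + B = {0, 3, 6, 8, 9, 14, 20}


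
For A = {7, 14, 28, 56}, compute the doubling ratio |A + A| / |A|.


|A| = 4.
Compute A + A by enumerating all 16 pairs.
A + A = {14, 21, 28, 35, 42, 56, 63, 70, 84, 112}, so |A + A| = 10.
K = |A + A| / |A| = 10/4 = 5/2 ≈ 2.5000.
Reference: AP of size 4 gives K = 7/4 ≈ 1.7500; a fully generic set of size 4 gives K ≈ 2.5000.

|A| = 4, |A + A| = 10, K = 10/4 = 5/2.


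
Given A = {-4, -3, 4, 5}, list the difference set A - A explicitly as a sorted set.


A - A = {a - a' : a, a' ∈ A}.
Compute a - a' for each ordered pair (a, a'):
a = -4: -4--4=0, -4--3=-1, -4-4=-8, -4-5=-9
a = -3: -3--4=1, -3--3=0, -3-4=-7, -3-5=-8
a = 4: 4--4=8, 4--3=7, 4-4=0, 4-5=-1
a = 5: 5--4=9, 5--3=8, 5-4=1, 5-5=0
Collecting distinct values (and noting 0 appears from a-a):
A - A = {-9, -8, -7, -1, 0, 1, 7, 8, 9}
|A - A| = 9

A - A = {-9, -8, -7, -1, 0, 1, 7, 8, 9}


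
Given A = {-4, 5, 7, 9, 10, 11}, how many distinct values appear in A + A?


A + A = {a + a' : a, a' ∈ A}; |A| = 6.
General bounds: 2|A| - 1 ≤ |A + A| ≤ |A|(|A|+1)/2, i.e. 11 ≤ |A + A| ≤ 21.
Lower bound 2|A|-1 is attained iff A is an arithmetic progression.
Enumerate sums a + a' for a ≤ a' (symmetric, so this suffices):
a = -4: -4+-4=-8, -4+5=1, -4+7=3, -4+9=5, -4+10=6, -4+11=7
a = 5: 5+5=10, 5+7=12, 5+9=14, 5+10=15, 5+11=16
a = 7: 7+7=14, 7+9=16, 7+10=17, 7+11=18
a = 9: 9+9=18, 9+10=19, 9+11=20
a = 10: 10+10=20, 10+11=21
a = 11: 11+11=22
Distinct sums: {-8, 1, 3, 5, 6, 7, 10, 12, 14, 15, 16, 17, 18, 19, 20, 21, 22}
|A + A| = 17

|A + A| = 17


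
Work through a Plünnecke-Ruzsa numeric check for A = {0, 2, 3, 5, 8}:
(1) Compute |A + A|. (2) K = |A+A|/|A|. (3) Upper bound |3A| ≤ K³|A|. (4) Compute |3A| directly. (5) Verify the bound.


|A| = 5.
Step 1: Compute A + A by enumerating all 25 pairs.
A + A = {0, 2, 3, 4, 5, 6, 7, 8, 10, 11, 13, 16}, so |A + A| = 12.
Step 2: Doubling constant K = |A + A|/|A| = 12/5 = 12/5 ≈ 2.4000.
Step 3: Plünnecke-Ruzsa gives |3A| ≤ K³·|A| = (2.4000)³ · 5 ≈ 69.1200.
Step 4: Compute 3A = A + A + A directly by enumerating all triples (a,b,c) ∈ A³; |3A| = 20.
Step 5: Check 20 ≤ 69.1200? Yes ✓.

K = 12/5, Plünnecke-Ruzsa bound K³|A| ≈ 69.1200, |3A| = 20, inequality holds.


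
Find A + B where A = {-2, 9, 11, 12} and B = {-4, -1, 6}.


A + B = {a + b : a ∈ A, b ∈ B}.
Enumerate all |A|·|B| = 4·3 = 12 pairs (a, b) and collect distinct sums.
a = -2: -2+-4=-6, -2+-1=-3, -2+6=4
a = 9: 9+-4=5, 9+-1=8, 9+6=15
a = 11: 11+-4=7, 11+-1=10, 11+6=17
a = 12: 12+-4=8, 12+-1=11, 12+6=18
Collecting distinct sums: A + B = {-6, -3, 4, 5, 7, 8, 10, 11, 15, 17, 18}
|A + B| = 11

A + B = {-6, -3, 4, 5, 7, 8, 10, 11, 15, 17, 18}


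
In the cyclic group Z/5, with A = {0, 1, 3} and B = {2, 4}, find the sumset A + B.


Work in Z/5Z: reduce every sum a + b modulo 5.
Enumerate all 6 pairs:
a = 0: 0+2=2, 0+4=4
a = 1: 1+2=3, 1+4=0
a = 3: 3+2=0, 3+4=2
Distinct residues collected: {0, 2, 3, 4}
|A + B| = 4 (out of 5 total residues).

A + B = {0, 2, 3, 4}


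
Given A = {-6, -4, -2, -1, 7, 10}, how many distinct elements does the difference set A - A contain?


A - A = {a - a' : a, a' ∈ A}; |A| = 6.
Bounds: 2|A|-1 ≤ |A - A| ≤ |A|² - |A| + 1, i.e. 11 ≤ |A - A| ≤ 31.
Note: 0 ∈ A - A always (from a - a). The set is symmetric: if d ∈ A - A then -d ∈ A - A.
Enumerate nonzero differences d = a - a' with a > a' (then include -d):
Positive differences: {1, 2, 3, 4, 5, 8, 9, 11, 12, 13, 14, 16}
Full difference set: {0} ∪ (positive diffs) ∪ (negative diffs).
|A - A| = 1 + 2·12 = 25 (matches direct enumeration: 25).

|A - A| = 25


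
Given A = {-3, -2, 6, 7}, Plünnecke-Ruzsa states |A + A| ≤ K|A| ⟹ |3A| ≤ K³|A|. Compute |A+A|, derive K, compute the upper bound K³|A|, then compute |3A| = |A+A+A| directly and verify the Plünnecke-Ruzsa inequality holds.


|A| = 4.
Step 1: Compute A + A by enumerating all 16 pairs.
A + A = {-6, -5, -4, 3, 4, 5, 12, 13, 14}, so |A + A| = 9.
Step 2: Doubling constant K = |A + A|/|A| = 9/4 = 9/4 ≈ 2.2500.
Step 3: Plünnecke-Ruzsa gives |3A| ≤ K³·|A| = (2.2500)³ · 4 ≈ 45.5625.
Step 4: Compute 3A = A + A + A directly by enumerating all triples (a,b,c) ∈ A³; |3A| = 16.
Step 5: Check 16 ≤ 45.5625? Yes ✓.

K = 9/4, Plünnecke-Ruzsa bound K³|A| ≈ 45.5625, |3A| = 16, inequality holds.


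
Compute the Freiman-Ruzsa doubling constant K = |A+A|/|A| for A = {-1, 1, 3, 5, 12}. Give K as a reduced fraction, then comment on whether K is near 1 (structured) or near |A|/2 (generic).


|A| = 5.
Compute A + A by enumerating all 25 pairs.
A + A = {-2, 0, 2, 4, 6, 8, 10, 11, 13, 15, 17, 24}, so |A + A| = 12.
K = |A + A| / |A| = 12/5 (already in lowest terms) ≈ 2.4000.
Reference: AP of size 5 gives K = 9/5 ≈ 1.8000; a fully generic set of size 5 gives K ≈ 3.0000.

|A| = 5, |A + A| = 12, K = 12/5.


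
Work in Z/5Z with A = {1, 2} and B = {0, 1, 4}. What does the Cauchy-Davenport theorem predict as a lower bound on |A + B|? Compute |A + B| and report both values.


Cauchy-Davenport: |A + B| ≥ min(p, |A| + |B| - 1) for A, B nonempty in Z/pZ.
|A| = 2, |B| = 3, p = 5.
CD lower bound = min(5, 2 + 3 - 1) = min(5, 4) = 4.
Compute A + B mod 5 directly:
a = 1: 1+0=1, 1+1=2, 1+4=0
a = 2: 2+0=2, 2+1=3, 2+4=1
A + B = {0, 1, 2, 3}, so |A + B| = 4.
Verify: 4 ≥ 4? Yes ✓.

CD lower bound = 4, actual |A + B| = 4.


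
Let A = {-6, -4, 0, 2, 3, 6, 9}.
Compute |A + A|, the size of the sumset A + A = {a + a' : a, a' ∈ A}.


A + A = {a + a' : a, a' ∈ A}; |A| = 7.
General bounds: 2|A| - 1 ≤ |A + A| ≤ |A|(|A|+1)/2, i.e. 13 ≤ |A + A| ≤ 28.
Lower bound 2|A|-1 is attained iff A is an arithmetic progression.
Enumerate sums a + a' for a ≤ a' (symmetric, so this suffices):
a = -6: -6+-6=-12, -6+-4=-10, -6+0=-6, -6+2=-4, -6+3=-3, -6+6=0, -6+9=3
a = -4: -4+-4=-8, -4+0=-4, -4+2=-2, -4+3=-1, -4+6=2, -4+9=5
a = 0: 0+0=0, 0+2=2, 0+3=3, 0+6=6, 0+9=9
a = 2: 2+2=4, 2+3=5, 2+6=8, 2+9=11
a = 3: 3+3=6, 3+6=9, 3+9=12
a = 6: 6+6=12, 6+9=15
a = 9: 9+9=18
Distinct sums: {-12, -10, -8, -6, -4, -3, -2, -1, 0, 2, 3, 4, 5, 6, 8, 9, 11, 12, 15, 18}
|A + A| = 20

|A + A| = 20


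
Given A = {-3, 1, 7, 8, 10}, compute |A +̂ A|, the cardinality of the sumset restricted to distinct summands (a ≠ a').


Restricted sumset: A +̂ A = {a + a' : a ∈ A, a' ∈ A, a ≠ a'}.
Equivalently, take A + A and drop any sum 2a that is achievable ONLY as a + a for a ∈ A (i.e. sums representable only with equal summands).
Enumerate pairs (a, a') with a < a' (symmetric, so each unordered pair gives one sum; this covers all a ≠ a'):
  -3 + 1 = -2
  -3 + 7 = 4
  -3 + 8 = 5
  -3 + 10 = 7
  1 + 7 = 8
  1 + 8 = 9
  1 + 10 = 11
  7 + 8 = 15
  7 + 10 = 17
  8 + 10 = 18
Collected distinct sums: {-2, 4, 5, 7, 8, 9, 11, 15, 17, 18}
|A +̂ A| = 10
(Reference bound: |A +̂ A| ≥ 2|A| - 3 for |A| ≥ 2, with |A| = 5 giving ≥ 7.)

|A +̂ A| = 10


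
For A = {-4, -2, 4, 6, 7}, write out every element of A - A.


A - A = {a - a' : a, a' ∈ A}.
Compute a - a' for each ordered pair (a, a'):
a = -4: -4--4=0, -4--2=-2, -4-4=-8, -4-6=-10, -4-7=-11
a = -2: -2--4=2, -2--2=0, -2-4=-6, -2-6=-8, -2-7=-9
a = 4: 4--4=8, 4--2=6, 4-4=0, 4-6=-2, 4-7=-3
a = 6: 6--4=10, 6--2=8, 6-4=2, 6-6=0, 6-7=-1
a = 7: 7--4=11, 7--2=9, 7-4=3, 7-6=1, 7-7=0
Collecting distinct values (and noting 0 appears from a-a):
A - A = {-11, -10, -9, -8, -6, -3, -2, -1, 0, 1, 2, 3, 6, 8, 9, 10, 11}
|A - A| = 17

A - A = {-11, -10, -9, -8, -6, -3, -2, -1, 0, 1, 2, 3, 6, 8, 9, 10, 11}


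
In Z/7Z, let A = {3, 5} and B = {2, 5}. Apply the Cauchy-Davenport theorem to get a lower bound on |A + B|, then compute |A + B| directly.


Cauchy-Davenport: |A + B| ≥ min(p, |A| + |B| - 1) for A, B nonempty in Z/pZ.
|A| = 2, |B| = 2, p = 7.
CD lower bound = min(7, 2 + 2 - 1) = min(7, 3) = 3.
Compute A + B mod 7 directly:
a = 3: 3+2=5, 3+5=1
a = 5: 5+2=0, 5+5=3
A + B = {0, 1, 3, 5}, so |A + B| = 4.
Verify: 4 ≥ 3? Yes ✓.

CD lower bound = 3, actual |A + B| = 4.


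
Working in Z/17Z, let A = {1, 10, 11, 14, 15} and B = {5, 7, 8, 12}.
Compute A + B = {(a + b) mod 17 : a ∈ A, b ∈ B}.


Work in Z/17Z: reduce every sum a + b modulo 17.
Enumerate all 20 pairs:
a = 1: 1+5=6, 1+7=8, 1+8=9, 1+12=13
a = 10: 10+5=15, 10+7=0, 10+8=1, 10+12=5
a = 11: 11+5=16, 11+7=1, 11+8=2, 11+12=6
a = 14: 14+5=2, 14+7=4, 14+8=5, 14+12=9
a = 15: 15+5=3, 15+7=5, 15+8=6, 15+12=10
Distinct residues collected: {0, 1, 2, 3, 4, 5, 6, 8, 9, 10, 13, 15, 16}
|A + B| = 13 (out of 17 total residues).

A + B = {0, 1, 2, 3, 4, 5, 6, 8, 9, 10, 13, 15, 16}


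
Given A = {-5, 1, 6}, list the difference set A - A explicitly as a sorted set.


A - A = {a - a' : a, a' ∈ A}.
Compute a - a' for each ordered pair (a, a'):
a = -5: -5--5=0, -5-1=-6, -5-6=-11
a = 1: 1--5=6, 1-1=0, 1-6=-5
a = 6: 6--5=11, 6-1=5, 6-6=0
Collecting distinct values (and noting 0 appears from a-a):
A - A = {-11, -6, -5, 0, 5, 6, 11}
|A - A| = 7

A - A = {-11, -6, -5, 0, 5, 6, 11}


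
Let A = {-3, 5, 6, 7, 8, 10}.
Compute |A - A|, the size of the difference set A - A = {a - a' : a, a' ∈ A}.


A - A = {a - a' : a, a' ∈ A}; |A| = 6.
Bounds: 2|A|-1 ≤ |A - A| ≤ |A|² - |A| + 1, i.e. 11 ≤ |A - A| ≤ 31.
Note: 0 ∈ A - A always (from a - a). The set is symmetric: if d ∈ A - A then -d ∈ A - A.
Enumerate nonzero differences d = a - a' with a > a' (then include -d):
Positive differences: {1, 2, 3, 4, 5, 8, 9, 10, 11, 13}
Full difference set: {0} ∪ (positive diffs) ∪ (negative diffs).
|A - A| = 1 + 2·10 = 21 (matches direct enumeration: 21).

|A - A| = 21


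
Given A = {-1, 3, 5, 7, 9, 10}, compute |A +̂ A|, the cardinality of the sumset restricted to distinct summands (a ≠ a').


Restricted sumset: A +̂ A = {a + a' : a ∈ A, a' ∈ A, a ≠ a'}.
Equivalently, take A + A and drop any sum 2a that is achievable ONLY as a + a for a ∈ A (i.e. sums representable only with equal summands).
Enumerate pairs (a, a') with a < a' (symmetric, so each unordered pair gives one sum; this covers all a ≠ a'):
  -1 + 3 = 2
  -1 + 5 = 4
  -1 + 7 = 6
  -1 + 9 = 8
  -1 + 10 = 9
  3 + 5 = 8
  3 + 7 = 10
  3 + 9 = 12
  3 + 10 = 13
  5 + 7 = 12
  5 + 9 = 14
  5 + 10 = 15
  7 + 9 = 16
  7 + 10 = 17
  9 + 10 = 19
Collected distinct sums: {2, 4, 6, 8, 9, 10, 12, 13, 14, 15, 16, 17, 19}
|A +̂ A| = 13
(Reference bound: |A +̂ A| ≥ 2|A| - 3 for |A| ≥ 2, with |A| = 6 giving ≥ 9.)

|A +̂ A| = 13


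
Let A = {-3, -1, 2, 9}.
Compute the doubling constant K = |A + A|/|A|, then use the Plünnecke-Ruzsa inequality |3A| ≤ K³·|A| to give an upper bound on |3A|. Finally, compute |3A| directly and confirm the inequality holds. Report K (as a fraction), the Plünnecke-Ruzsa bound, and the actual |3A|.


|A| = 4.
Step 1: Compute A + A by enumerating all 16 pairs.
A + A = {-6, -4, -2, -1, 1, 4, 6, 8, 11, 18}, so |A + A| = 10.
Step 2: Doubling constant K = |A + A|/|A| = 10/4 = 10/4 ≈ 2.5000.
Step 3: Plünnecke-Ruzsa gives |3A| ≤ K³·|A| = (2.5000)³ · 4 ≈ 62.5000.
Step 4: Compute 3A = A + A + A directly by enumerating all triples (a,b,c) ∈ A³; |3A| = 19.
Step 5: Check 19 ≤ 62.5000? Yes ✓.

K = 10/4, Plünnecke-Ruzsa bound K³|A| ≈ 62.5000, |3A| = 19, inequality holds.


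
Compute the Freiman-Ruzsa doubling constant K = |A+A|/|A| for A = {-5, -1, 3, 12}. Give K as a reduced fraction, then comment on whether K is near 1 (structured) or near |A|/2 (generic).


|A| = 4.
Compute A + A by enumerating all 16 pairs.
A + A = {-10, -6, -2, 2, 6, 7, 11, 15, 24}, so |A + A| = 9.
K = |A + A| / |A| = 9/4 (already in lowest terms) ≈ 2.2500.
Reference: AP of size 4 gives K = 7/4 ≈ 1.7500; a fully generic set of size 4 gives K ≈ 2.5000.

|A| = 4, |A + A| = 9, K = 9/4.


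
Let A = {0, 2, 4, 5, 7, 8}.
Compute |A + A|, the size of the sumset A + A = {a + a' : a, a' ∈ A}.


A + A = {a + a' : a, a' ∈ A}; |A| = 6.
General bounds: 2|A| - 1 ≤ |A + A| ≤ |A|(|A|+1)/2, i.e. 11 ≤ |A + A| ≤ 21.
Lower bound 2|A|-1 is attained iff A is an arithmetic progression.
Enumerate sums a + a' for a ≤ a' (symmetric, so this suffices):
a = 0: 0+0=0, 0+2=2, 0+4=4, 0+5=5, 0+7=7, 0+8=8
a = 2: 2+2=4, 2+4=6, 2+5=7, 2+7=9, 2+8=10
a = 4: 4+4=8, 4+5=9, 4+7=11, 4+8=12
a = 5: 5+5=10, 5+7=12, 5+8=13
a = 7: 7+7=14, 7+8=15
a = 8: 8+8=16
Distinct sums: {0, 2, 4, 5, 6, 7, 8, 9, 10, 11, 12, 13, 14, 15, 16}
|A + A| = 15

|A + A| = 15


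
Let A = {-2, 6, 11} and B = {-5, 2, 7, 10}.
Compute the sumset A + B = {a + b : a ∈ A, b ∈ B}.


A + B = {a + b : a ∈ A, b ∈ B}.
Enumerate all |A|·|B| = 3·4 = 12 pairs (a, b) and collect distinct sums.
a = -2: -2+-5=-7, -2+2=0, -2+7=5, -2+10=8
a = 6: 6+-5=1, 6+2=8, 6+7=13, 6+10=16
a = 11: 11+-5=6, 11+2=13, 11+7=18, 11+10=21
Collecting distinct sums: A + B = {-7, 0, 1, 5, 6, 8, 13, 16, 18, 21}
|A + B| = 10

A + B = {-7, 0, 1, 5, 6, 8, 13, 16, 18, 21}


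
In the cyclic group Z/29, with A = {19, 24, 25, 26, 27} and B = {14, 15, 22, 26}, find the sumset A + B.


Work in Z/29Z: reduce every sum a + b modulo 29.
Enumerate all 20 pairs:
a = 19: 19+14=4, 19+15=5, 19+22=12, 19+26=16
a = 24: 24+14=9, 24+15=10, 24+22=17, 24+26=21
a = 25: 25+14=10, 25+15=11, 25+22=18, 25+26=22
a = 26: 26+14=11, 26+15=12, 26+22=19, 26+26=23
a = 27: 27+14=12, 27+15=13, 27+22=20, 27+26=24
Distinct residues collected: {4, 5, 9, 10, 11, 12, 13, 16, 17, 18, 19, 20, 21, 22, 23, 24}
|A + B| = 16 (out of 29 total residues).

A + B = {4, 5, 9, 10, 11, 12, 13, 16, 17, 18, 19, 20, 21, 22, 23, 24}


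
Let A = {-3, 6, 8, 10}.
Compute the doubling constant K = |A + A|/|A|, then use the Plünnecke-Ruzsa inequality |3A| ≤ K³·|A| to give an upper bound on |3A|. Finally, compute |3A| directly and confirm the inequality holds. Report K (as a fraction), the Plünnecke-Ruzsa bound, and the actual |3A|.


|A| = 4.
Step 1: Compute A + A by enumerating all 16 pairs.
A + A = {-6, 3, 5, 7, 12, 14, 16, 18, 20}, so |A + A| = 9.
Step 2: Doubling constant K = |A + A|/|A| = 9/4 = 9/4 ≈ 2.2500.
Step 3: Plünnecke-Ruzsa gives |3A| ≤ K³·|A| = (2.2500)³ · 4 ≈ 45.5625.
Step 4: Compute 3A = A + A + A directly by enumerating all triples (a,b,c) ∈ A³; |3A| = 16.
Step 5: Check 16 ≤ 45.5625? Yes ✓.

K = 9/4, Plünnecke-Ruzsa bound K³|A| ≈ 45.5625, |3A| = 16, inequality holds.


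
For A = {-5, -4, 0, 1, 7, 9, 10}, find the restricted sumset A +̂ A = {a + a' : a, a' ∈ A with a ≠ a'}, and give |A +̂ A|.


Restricted sumset: A +̂ A = {a + a' : a ∈ A, a' ∈ A, a ≠ a'}.
Equivalently, take A + A and drop any sum 2a that is achievable ONLY as a + a for a ∈ A (i.e. sums representable only with equal summands).
Enumerate pairs (a, a') with a < a' (symmetric, so each unordered pair gives one sum; this covers all a ≠ a'):
  -5 + -4 = -9
  -5 + 0 = -5
  -5 + 1 = -4
  -5 + 7 = 2
  -5 + 9 = 4
  -5 + 10 = 5
  -4 + 0 = -4
  -4 + 1 = -3
  -4 + 7 = 3
  -4 + 9 = 5
  -4 + 10 = 6
  0 + 1 = 1
  0 + 7 = 7
  0 + 9 = 9
  0 + 10 = 10
  1 + 7 = 8
  1 + 9 = 10
  1 + 10 = 11
  7 + 9 = 16
  7 + 10 = 17
  9 + 10 = 19
Collected distinct sums: {-9, -5, -4, -3, 1, 2, 3, 4, 5, 6, 7, 8, 9, 10, 11, 16, 17, 19}
|A +̂ A| = 18
(Reference bound: |A +̂ A| ≥ 2|A| - 3 for |A| ≥ 2, with |A| = 7 giving ≥ 11.)

|A +̂ A| = 18


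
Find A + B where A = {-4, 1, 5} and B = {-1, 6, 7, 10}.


A + B = {a + b : a ∈ A, b ∈ B}.
Enumerate all |A|·|B| = 3·4 = 12 pairs (a, b) and collect distinct sums.
a = -4: -4+-1=-5, -4+6=2, -4+7=3, -4+10=6
a = 1: 1+-1=0, 1+6=7, 1+7=8, 1+10=11
a = 5: 5+-1=4, 5+6=11, 5+7=12, 5+10=15
Collecting distinct sums: A + B = {-5, 0, 2, 3, 4, 6, 7, 8, 11, 12, 15}
|A + B| = 11

A + B = {-5, 0, 2, 3, 4, 6, 7, 8, 11, 12, 15}


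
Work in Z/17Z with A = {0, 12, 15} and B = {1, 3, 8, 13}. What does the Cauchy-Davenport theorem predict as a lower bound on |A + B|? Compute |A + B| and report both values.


Cauchy-Davenport: |A + B| ≥ min(p, |A| + |B| - 1) for A, B nonempty in Z/pZ.
|A| = 3, |B| = 4, p = 17.
CD lower bound = min(17, 3 + 4 - 1) = min(17, 6) = 6.
Compute A + B mod 17 directly:
a = 0: 0+1=1, 0+3=3, 0+8=8, 0+13=13
a = 12: 12+1=13, 12+3=15, 12+8=3, 12+13=8
a = 15: 15+1=16, 15+3=1, 15+8=6, 15+13=11
A + B = {1, 3, 6, 8, 11, 13, 15, 16}, so |A + B| = 8.
Verify: 8 ≥ 6? Yes ✓.

CD lower bound = 6, actual |A + B| = 8.


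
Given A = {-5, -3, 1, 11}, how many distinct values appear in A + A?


A + A = {a + a' : a, a' ∈ A}; |A| = 4.
General bounds: 2|A| - 1 ≤ |A + A| ≤ |A|(|A|+1)/2, i.e. 7 ≤ |A + A| ≤ 10.
Lower bound 2|A|-1 is attained iff A is an arithmetic progression.
Enumerate sums a + a' for a ≤ a' (symmetric, so this suffices):
a = -5: -5+-5=-10, -5+-3=-8, -5+1=-4, -5+11=6
a = -3: -3+-3=-6, -3+1=-2, -3+11=8
a = 1: 1+1=2, 1+11=12
a = 11: 11+11=22
Distinct sums: {-10, -8, -6, -4, -2, 2, 6, 8, 12, 22}
|A + A| = 10

|A + A| = 10


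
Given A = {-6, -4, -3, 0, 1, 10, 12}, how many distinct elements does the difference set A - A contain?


A - A = {a - a' : a, a' ∈ A}; |A| = 7.
Bounds: 2|A|-1 ≤ |A - A| ≤ |A|² - |A| + 1, i.e. 13 ≤ |A - A| ≤ 43.
Note: 0 ∈ A - A always (from a - a). The set is symmetric: if d ∈ A - A then -d ∈ A - A.
Enumerate nonzero differences d = a - a' with a > a' (then include -d):
Positive differences: {1, 2, 3, 4, 5, 6, 7, 9, 10, 11, 12, 13, 14, 15, 16, 18}
Full difference set: {0} ∪ (positive diffs) ∪ (negative diffs).
|A - A| = 1 + 2·16 = 33 (matches direct enumeration: 33).

|A - A| = 33


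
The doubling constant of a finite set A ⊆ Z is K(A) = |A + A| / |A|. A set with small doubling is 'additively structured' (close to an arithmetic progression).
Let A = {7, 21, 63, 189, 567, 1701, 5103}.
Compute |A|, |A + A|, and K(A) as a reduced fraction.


|A| = 7.
Compute A + A by enumerating all 49 pairs.
A + A = {14, 28, 42, 70, 84, 126, 196, 210, 252, 378, 574, 588, 630, 756, 1134, 1708, 1722, 1764, 1890, 2268, 3402, 5110, 5124, 5166, 5292, 5670, 6804, 10206}, so |A + A| = 28.
K = |A + A| / |A| = 28/7 = 4/1 ≈ 4.0000.
Reference: AP of size 7 gives K = 13/7 ≈ 1.8571; a fully generic set of size 7 gives K ≈ 4.0000.

|A| = 7, |A + A| = 28, K = 28/7 = 4/1.


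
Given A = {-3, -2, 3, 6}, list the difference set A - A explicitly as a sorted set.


A - A = {a - a' : a, a' ∈ A}.
Compute a - a' for each ordered pair (a, a'):
a = -3: -3--3=0, -3--2=-1, -3-3=-6, -3-6=-9
a = -2: -2--3=1, -2--2=0, -2-3=-5, -2-6=-8
a = 3: 3--3=6, 3--2=5, 3-3=0, 3-6=-3
a = 6: 6--3=9, 6--2=8, 6-3=3, 6-6=0
Collecting distinct values (and noting 0 appears from a-a):
A - A = {-9, -8, -6, -5, -3, -1, 0, 1, 3, 5, 6, 8, 9}
|A - A| = 13

A - A = {-9, -8, -6, -5, -3, -1, 0, 1, 3, 5, 6, 8, 9}


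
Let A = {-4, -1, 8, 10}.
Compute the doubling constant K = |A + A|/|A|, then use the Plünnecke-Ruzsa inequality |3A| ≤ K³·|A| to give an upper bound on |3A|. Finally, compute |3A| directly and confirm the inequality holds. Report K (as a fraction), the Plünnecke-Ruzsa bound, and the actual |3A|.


|A| = 4.
Step 1: Compute A + A by enumerating all 16 pairs.
A + A = {-8, -5, -2, 4, 6, 7, 9, 16, 18, 20}, so |A + A| = 10.
Step 2: Doubling constant K = |A + A|/|A| = 10/4 = 10/4 ≈ 2.5000.
Step 3: Plünnecke-Ruzsa gives |3A| ≤ K³·|A| = (2.5000)³ · 4 ≈ 62.5000.
Step 4: Compute 3A = A + A + A directly by enumerating all triples (a,b,c) ∈ A³; |3A| = 20.
Step 5: Check 20 ≤ 62.5000? Yes ✓.

K = 10/4, Plünnecke-Ruzsa bound K³|A| ≈ 62.5000, |3A| = 20, inequality holds.


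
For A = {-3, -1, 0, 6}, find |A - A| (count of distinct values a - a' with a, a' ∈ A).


A - A = {a - a' : a, a' ∈ A}; |A| = 4.
Bounds: 2|A|-1 ≤ |A - A| ≤ |A|² - |A| + 1, i.e. 7 ≤ |A - A| ≤ 13.
Note: 0 ∈ A - A always (from a - a). The set is symmetric: if d ∈ A - A then -d ∈ A - A.
Enumerate nonzero differences d = a - a' with a > a' (then include -d):
Positive differences: {1, 2, 3, 6, 7, 9}
Full difference set: {0} ∪ (positive diffs) ∪ (negative diffs).
|A - A| = 1 + 2·6 = 13 (matches direct enumeration: 13).

|A - A| = 13


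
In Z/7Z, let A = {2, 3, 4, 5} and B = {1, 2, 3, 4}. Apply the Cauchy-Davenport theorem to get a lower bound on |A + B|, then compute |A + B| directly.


Cauchy-Davenport: |A + B| ≥ min(p, |A| + |B| - 1) for A, B nonempty in Z/pZ.
|A| = 4, |B| = 4, p = 7.
CD lower bound = min(7, 4 + 4 - 1) = min(7, 7) = 7.
Compute A + B mod 7 directly:
a = 2: 2+1=3, 2+2=4, 2+3=5, 2+4=6
a = 3: 3+1=4, 3+2=5, 3+3=6, 3+4=0
a = 4: 4+1=5, 4+2=6, 4+3=0, 4+4=1
a = 5: 5+1=6, 5+2=0, 5+3=1, 5+4=2
A + B = {0, 1, 2, 3, 4, 5, 6}, so |A + B| = 7.
Verify: 7 ≥ 7? Yes ✓.

CD lower bound = 7, actual |A + B| = 7.


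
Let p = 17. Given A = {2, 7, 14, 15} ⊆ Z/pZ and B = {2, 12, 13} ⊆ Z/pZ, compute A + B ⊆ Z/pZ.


Work in Z/17Z: reduce every sum a + b modulo 17.
Enumerate all 12 pairs:
a = 2: 2+2=4, 2+12=14, 2+13=15
a = 7: 7+2=9, 7+12=2, 7+13=3
a = 14: 14+2=16, 14+12=9, 14+13=10
a = 15: 15+2=0, 15+12=10, 15+13=11
Distinct residues collected: {0, 2, 3, 4, 9, 10, 11, 14, 15, 16}
|A + B| = 10 (out of 17 total residues).

A + B = {0, 2, 3, 4, 9, 10, 11, 14, 15, 16}


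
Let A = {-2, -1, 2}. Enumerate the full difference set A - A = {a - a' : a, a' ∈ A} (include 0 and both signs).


A - A = {a - a' : a, a' ∈ A}.
Compute a - a' for each ordered pair (a, a'):
a = -2: -2--2=0, -2--1=-1, -2-2=-4
a = -1: -1--2=1, -1--1=0, -1-2=-3
a = 2: 2--2=4, 2--1=3, 2-2=0
Collecting distinct values (and noting 0 appears from a-a):
A - A = {-4, -3, -1, 0, 1, 3, 4}
|A - A| = 7

A - A = {-4, -3, -1, 0, 1, 3, 4}


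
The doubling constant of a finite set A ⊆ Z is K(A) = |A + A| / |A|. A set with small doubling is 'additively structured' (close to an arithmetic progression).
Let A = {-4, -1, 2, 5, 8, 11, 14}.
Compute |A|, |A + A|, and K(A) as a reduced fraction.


|A| = 7.
Compute A + A by enumerating all 49 pairs.
A + A = {-8, -5, -2, 1, 4, 7, 10, 13, 16, 19, 22, 25, 28}, so |A + A| = 13.
K = |A + A| / |A| = 13/7 (already in lowest terms) ≈ 1.8571.
Reference: AP of size 7 gives K = 13/7 ≈ 1.8571; a fully generic set of size 7 gives K ≈ 4.0000.

|A| = 7, |A + A| = 13, K = 13/7.


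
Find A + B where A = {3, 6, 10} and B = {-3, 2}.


A + B = {a + b : a ∈ A, b ∈ B}.
Enumerate all |A|·|B| = 3·2 = 6 pairs (a, b) and collect distinct sums.
a = 3: 3+-3=0, 3+2=5
a = 6: 6+-3=3, 6+2=8
a = 10: 10+-3=7, 10+2=12
Collecting distinct sums: A + B = {0, 3, 5, 7, 8, 12}
|A + B| = 6

A + B = {0, 3, 5, 7, 8, 12}


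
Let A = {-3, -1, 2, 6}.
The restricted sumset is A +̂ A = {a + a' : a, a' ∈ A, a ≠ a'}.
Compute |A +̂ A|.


Restricted sumset: A +̂ A = {a + a' : a ∈ A, a' ∈ A, a ≠ a'}.
Equivalently, take A + A and drop any sum 2a that is achievable ONLY as a + a for a ∈ A (i.e. sums representable only with equal summands).
Enumerate pairs (a, a') with a < a' (symmetric, so each unordered pair gives one sum; this covers all a ≠ a'):
  -3 + -1 = -4
  -3 + 2 = -1
  -3 + 6 = 3
  -1 + 2 = 1
  -1 + 6 = 5
  2 + 6 = 8
Collected distinct sums: {-4, -1, 1, 3, 5, 8}
|A +̂ A| = 6
(Reference bound: |A +̂ A| ≥ 2|A| - 3 for |A| ≥ 2, with |A| = 4 giving ≥ 5.)

|A +̂ A| = 6


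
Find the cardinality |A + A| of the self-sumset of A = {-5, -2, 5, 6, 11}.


A + A = {a + a' : a, a' ∈ A}; |A| = 5.
General bounds: 2|A| - 1 ≤ |A + A| ≤ |A|(|A|+1)/2, i.e. 9 ≤ |A + A| ≤ 15.
Lower bound 2|A|-1 is attained iff A is an arithmetic progression.
Enumerate sums a + a' for a ≤ a' (symmetric, so this suffices):
a = -5: -5+-5=-10, -5+-2=-7, -5+5=0, -5+6=1, -5+11=6
a = -2: -2+-2=-4, -2+5=3, -2+6=4, -2+11=9
a = 5: 5+5=10, 5+6=11, 5+11=16
a = 6: 6+6=12, 6+11=17
a = 11: 11+11=22
Distinct sums: {-10, -7, -4, 0, 1, 3, 4, 6, 9, 10, 11, 12, 16, 17, 22}
|A + A| = 15

|A + A| = 15


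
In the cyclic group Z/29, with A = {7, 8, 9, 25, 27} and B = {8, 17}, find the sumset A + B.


Work in Z/29Z: reduce every sum a + b modulo 29.
Enumerate all 10 pairs:
a = 7: 7+8=15, 7+17=24
a = 8: 8+8=16, 8+17=25
a = 9: 9+8=17, 9+17=26
a = 25: 25+8=4, 25+17=13
a = 27: 27+8=6, 27+17=15
Distinct residues collected: {4, 6, 13, 15, 16, 17, 24, 25, 26}
|A + B| = 9 (out of 29 total residues).

A + B = {4, 6, 13, 15, 16, 17, 24, 25, 26}


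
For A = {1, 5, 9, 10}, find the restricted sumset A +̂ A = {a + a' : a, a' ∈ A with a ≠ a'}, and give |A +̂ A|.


Restricted sumset: A +̂ A = {a + a' : a ∈ A, a' ∈ A, a ≠ a'}.
Equivalently, take A + A and drop any sum 2a that is achievable ONLY as a + a for a ∈ A (i.e. sums representable only with equal summands).
Enumerate pairs (a, a') with a < a' (symmetric, so each unordered pair gives one sum; this covers all a ≠ a'):
  1 + 5 = 6
  1 + 9 = 10
  1 + 10 = 11
  5 + 9 = 14
  5 + 10 = 15
  9 + 10 = 19
Collected distinct sums: {6, 10, 11, 14, 15, 19}
|A +̂ A| = 6
(Reference bound: |A +̂ A| ≥ 2|A| - 3 for |A| ≥ 2, with |A| = 4 giving ≥ 5.)

|A +̂ A| = 6
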